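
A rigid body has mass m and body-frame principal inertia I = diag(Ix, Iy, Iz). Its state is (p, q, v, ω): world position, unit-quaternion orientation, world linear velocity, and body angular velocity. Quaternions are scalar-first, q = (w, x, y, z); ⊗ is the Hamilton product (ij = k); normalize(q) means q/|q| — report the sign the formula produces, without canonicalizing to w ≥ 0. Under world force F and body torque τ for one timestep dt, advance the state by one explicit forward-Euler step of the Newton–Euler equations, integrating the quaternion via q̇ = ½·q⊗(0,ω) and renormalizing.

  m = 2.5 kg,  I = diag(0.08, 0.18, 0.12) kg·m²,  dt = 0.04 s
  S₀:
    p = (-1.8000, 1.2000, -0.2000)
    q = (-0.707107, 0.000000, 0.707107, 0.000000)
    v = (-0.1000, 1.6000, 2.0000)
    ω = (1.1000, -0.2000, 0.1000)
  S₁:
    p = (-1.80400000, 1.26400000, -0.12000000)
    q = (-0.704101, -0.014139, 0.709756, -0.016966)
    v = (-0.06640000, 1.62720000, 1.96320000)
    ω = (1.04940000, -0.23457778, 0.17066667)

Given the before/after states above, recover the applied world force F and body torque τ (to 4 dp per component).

F = (2.1000, 1.7000, -2.3000)
τ = (-0.1000, -0.1600, 0.1900)

Δω = ω₁−ω₀ = (-0.05060000, -0.03457778, 0.07066667)
I·α + gyro = (-0.1000, -0.1600, 0.1900)
velocity change Δv = (0.03360000, 0.02720000, -0.03680000)
m·(v₁−v₀)/dt = (2.1000, 1.7000, -2.3000)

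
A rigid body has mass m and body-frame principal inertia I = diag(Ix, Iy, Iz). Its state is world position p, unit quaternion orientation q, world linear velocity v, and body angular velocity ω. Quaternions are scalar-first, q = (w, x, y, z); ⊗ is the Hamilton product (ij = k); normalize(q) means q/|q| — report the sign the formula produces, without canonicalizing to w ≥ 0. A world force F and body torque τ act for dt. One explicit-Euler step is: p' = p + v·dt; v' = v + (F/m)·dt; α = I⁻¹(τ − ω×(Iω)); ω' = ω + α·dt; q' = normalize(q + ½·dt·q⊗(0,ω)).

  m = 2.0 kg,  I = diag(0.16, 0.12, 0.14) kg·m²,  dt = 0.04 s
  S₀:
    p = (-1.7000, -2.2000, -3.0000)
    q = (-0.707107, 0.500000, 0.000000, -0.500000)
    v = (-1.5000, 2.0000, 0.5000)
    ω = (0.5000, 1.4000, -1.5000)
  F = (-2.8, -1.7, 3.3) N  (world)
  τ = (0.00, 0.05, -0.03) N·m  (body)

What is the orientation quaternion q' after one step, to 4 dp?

q' = (-0.7265, 0.5065, -0.0098, -0.4644)

2q̇ = q⊗(0,ω) = (-1.0000000, 0.3464465, -0.4899498, 1.7606605)
q + ½dt·q⊗(0,ω), renormalized = (-0.7265, 0.5065, -0.0098, -0.4644)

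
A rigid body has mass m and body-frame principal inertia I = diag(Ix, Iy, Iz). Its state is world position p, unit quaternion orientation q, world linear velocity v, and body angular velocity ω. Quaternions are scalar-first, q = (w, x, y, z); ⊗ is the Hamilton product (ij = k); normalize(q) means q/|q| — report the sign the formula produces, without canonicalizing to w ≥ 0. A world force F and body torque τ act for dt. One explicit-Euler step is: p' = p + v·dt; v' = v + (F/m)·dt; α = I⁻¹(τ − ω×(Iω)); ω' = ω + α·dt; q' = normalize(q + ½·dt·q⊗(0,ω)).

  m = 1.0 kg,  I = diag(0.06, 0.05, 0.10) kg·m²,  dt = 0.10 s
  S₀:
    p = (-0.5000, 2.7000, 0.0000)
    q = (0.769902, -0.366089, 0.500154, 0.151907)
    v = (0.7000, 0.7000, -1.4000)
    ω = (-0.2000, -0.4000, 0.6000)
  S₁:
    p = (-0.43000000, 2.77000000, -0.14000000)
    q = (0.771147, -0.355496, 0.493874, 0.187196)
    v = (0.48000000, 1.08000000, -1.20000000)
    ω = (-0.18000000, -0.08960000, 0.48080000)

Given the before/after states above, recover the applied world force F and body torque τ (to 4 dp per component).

F = (-2.2000, 3.8000, 2.0000)
τ = (0.0000, 0.1600, -0.1200)

Δω = ω₁−ω₀ = (0.02000000, 0.31040000, -0.11920000)
gyro term ω₀×Iω₀ = (-0.0120, 0.0048, -0.0008)
I·α + gyro = (0.0000, 0.1600, -0.1200)
Δv = v₁−v₀ = (-0.22000000, 0.38000000, 0.20000000)
applied force F = (-2.2000, 3.8000, 2.0000)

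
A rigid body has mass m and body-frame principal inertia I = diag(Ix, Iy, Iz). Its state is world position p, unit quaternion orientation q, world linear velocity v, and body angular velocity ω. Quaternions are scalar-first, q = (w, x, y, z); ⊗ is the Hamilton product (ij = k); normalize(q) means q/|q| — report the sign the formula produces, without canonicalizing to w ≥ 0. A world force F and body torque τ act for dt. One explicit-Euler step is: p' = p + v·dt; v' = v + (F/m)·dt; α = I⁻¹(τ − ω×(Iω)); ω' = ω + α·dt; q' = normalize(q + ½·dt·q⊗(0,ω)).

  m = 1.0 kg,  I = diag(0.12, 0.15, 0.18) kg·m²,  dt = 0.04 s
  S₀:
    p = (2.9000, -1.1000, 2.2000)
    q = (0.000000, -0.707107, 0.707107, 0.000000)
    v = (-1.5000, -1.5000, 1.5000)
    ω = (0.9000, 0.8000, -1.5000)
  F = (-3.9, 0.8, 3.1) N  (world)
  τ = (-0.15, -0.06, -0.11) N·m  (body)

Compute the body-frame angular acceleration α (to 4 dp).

gyro term ω×Iω = (-0.0360, 0.0810, 0.0216)
(τ − ω×Iω)/I = (-0.9500, -0.9400, -0.7311)

α = (-0.9500, -0.9400, -0.7311)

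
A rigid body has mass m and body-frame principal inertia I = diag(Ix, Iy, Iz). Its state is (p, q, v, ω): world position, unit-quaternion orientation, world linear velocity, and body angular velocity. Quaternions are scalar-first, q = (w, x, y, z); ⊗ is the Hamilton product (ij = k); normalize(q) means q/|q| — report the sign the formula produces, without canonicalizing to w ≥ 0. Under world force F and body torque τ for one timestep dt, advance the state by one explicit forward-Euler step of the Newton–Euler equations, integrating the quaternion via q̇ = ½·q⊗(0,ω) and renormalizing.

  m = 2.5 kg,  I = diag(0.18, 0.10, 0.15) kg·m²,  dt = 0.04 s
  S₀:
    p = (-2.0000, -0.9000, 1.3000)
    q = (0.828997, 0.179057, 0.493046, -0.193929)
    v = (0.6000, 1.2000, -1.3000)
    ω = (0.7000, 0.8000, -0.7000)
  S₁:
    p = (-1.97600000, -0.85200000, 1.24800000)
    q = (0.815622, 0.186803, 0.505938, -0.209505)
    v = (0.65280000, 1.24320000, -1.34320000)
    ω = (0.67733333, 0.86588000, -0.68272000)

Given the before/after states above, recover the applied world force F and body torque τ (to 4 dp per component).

F = (3.3000, 2.7000, -2.7000)
τ = (-0.1300, 0.1500, 0.0200)

velocity change Δv = (0.05280000, 0.04320000, -0.04320000)
m·(v₁−v₀)/dt = (3.3000, 2.7000, -2.7000)
ω₁ − ω₀ = (-0.02266667, 0.06588000, 0.01728000)
τ = I·(Δω/dt) + ω₀×(Iω₀) = (-0.1300, 0.1500, 0.0200)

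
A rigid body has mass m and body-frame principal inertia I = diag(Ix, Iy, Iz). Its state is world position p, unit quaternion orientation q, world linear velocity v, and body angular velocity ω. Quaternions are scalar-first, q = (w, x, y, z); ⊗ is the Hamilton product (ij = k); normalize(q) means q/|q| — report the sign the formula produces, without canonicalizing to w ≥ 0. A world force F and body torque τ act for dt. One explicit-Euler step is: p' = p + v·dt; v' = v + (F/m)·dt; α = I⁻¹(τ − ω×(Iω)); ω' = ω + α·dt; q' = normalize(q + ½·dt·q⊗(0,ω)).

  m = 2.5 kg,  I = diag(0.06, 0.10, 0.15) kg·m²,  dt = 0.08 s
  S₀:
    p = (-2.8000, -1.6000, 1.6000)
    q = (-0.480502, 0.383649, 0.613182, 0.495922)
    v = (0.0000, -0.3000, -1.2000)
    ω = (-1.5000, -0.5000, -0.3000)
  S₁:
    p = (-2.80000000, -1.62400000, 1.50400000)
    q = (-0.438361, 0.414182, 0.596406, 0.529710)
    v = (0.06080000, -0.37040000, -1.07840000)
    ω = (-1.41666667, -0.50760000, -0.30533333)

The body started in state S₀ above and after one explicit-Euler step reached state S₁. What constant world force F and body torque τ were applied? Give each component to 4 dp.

F = (1.9000, -2.2000, 3.8000)
τ = (0.0700, -0.0500, 0.0200)

rate change Δω = (0.08333333, -0.00760000, -0.00533333)
gyro term ω₀×Iω₀ = (0.0075, -0.0405, 0.0300)
τ = I·(Δω/dt) + ω₀×(Iω₀) = (0.0700, -0.0500, 0.0200)
v₁ − v₀ = (0.06080000, -0.07040000, 0.12160000)
F = m·Δv/dt = (1.9000, -2.2000, 3.8000)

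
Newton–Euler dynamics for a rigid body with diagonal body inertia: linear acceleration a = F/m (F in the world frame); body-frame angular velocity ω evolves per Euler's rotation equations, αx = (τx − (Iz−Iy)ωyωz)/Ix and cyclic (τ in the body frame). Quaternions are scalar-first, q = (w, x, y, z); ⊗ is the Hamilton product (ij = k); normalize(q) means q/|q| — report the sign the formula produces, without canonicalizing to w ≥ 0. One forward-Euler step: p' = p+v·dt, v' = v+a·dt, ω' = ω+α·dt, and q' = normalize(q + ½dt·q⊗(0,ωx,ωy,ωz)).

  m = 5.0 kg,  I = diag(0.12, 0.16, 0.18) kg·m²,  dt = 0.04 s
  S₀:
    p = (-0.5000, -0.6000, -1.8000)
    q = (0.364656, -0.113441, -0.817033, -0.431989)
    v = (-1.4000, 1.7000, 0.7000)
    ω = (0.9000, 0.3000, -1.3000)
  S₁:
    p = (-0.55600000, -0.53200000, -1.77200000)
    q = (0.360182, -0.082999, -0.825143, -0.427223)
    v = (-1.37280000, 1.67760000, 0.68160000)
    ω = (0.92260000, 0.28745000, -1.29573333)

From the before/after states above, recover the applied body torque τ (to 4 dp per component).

τ = (0.0600, 0.0200, 0.0300)

rate change Δω = (0.02260000, -0.01255000, 0.00426667)
τ = I·(Δω/dt) + ω₀×(Iω₀) = (0.0600, 0.0200, 0.0300)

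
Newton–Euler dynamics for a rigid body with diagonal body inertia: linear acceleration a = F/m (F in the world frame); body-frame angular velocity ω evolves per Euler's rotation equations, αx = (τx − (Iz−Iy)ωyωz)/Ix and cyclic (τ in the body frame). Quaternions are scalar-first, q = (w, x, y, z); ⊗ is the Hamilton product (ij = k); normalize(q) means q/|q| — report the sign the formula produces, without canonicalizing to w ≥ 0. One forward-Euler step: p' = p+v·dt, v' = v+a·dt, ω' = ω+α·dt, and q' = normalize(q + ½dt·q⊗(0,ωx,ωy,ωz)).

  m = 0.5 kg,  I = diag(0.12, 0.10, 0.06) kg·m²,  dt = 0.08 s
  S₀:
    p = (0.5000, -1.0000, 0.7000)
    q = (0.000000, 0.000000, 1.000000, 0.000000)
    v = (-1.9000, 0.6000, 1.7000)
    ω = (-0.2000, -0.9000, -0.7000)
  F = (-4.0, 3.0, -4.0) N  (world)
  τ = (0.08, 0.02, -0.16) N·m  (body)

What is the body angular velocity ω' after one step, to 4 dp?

α = I⁻¹(τ − ω×Iω) = (0.8767, 0.1160, -2.6067)
new body rate ω' = (-0.1299, -0.8907, -0.9085)

ω' = (-0.1299, -0.8907, -0.9085)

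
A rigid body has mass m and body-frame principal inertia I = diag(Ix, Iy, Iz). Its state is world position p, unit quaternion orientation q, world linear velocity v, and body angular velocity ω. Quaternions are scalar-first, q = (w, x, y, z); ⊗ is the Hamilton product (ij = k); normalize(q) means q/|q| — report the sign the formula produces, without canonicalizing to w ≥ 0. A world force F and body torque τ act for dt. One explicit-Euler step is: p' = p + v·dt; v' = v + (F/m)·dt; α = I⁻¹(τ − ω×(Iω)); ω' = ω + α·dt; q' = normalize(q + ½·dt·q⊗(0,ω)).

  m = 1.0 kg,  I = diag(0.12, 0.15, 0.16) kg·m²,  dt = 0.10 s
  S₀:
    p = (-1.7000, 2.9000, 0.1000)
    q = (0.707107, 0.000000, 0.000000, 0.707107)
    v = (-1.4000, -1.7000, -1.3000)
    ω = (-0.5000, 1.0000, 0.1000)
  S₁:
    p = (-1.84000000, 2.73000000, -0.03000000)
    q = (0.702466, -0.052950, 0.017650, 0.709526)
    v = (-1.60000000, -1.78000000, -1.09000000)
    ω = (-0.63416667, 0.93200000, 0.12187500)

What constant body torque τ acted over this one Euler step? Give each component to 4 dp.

τ = (-0.1600, -0.1000, 0.0200)

ω₁ − ω₀ = (-0.13416667, -0.06800000, 0.02187500)
ω₀×(Iω₀) = (0.0010, 0.0020, -0.0150)
I·α + gyro = (-0.1600, -0.1000, 0.0200)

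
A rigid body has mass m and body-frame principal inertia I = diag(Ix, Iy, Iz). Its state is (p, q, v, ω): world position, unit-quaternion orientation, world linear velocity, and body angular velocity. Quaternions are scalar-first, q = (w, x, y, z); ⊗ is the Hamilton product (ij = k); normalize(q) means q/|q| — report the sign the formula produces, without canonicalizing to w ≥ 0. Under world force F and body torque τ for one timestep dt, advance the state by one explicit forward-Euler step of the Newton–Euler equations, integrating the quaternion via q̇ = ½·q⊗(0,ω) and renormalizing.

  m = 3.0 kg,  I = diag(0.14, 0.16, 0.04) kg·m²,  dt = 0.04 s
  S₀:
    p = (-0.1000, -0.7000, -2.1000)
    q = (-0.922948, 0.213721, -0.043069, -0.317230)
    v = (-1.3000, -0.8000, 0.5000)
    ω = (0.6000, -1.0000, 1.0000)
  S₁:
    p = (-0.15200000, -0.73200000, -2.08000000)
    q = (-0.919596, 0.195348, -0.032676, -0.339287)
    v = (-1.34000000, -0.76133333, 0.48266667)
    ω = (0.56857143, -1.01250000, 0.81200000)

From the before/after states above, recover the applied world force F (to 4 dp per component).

v₁ − v₀ = (-0.04000000, 0.03866667, -0.01733333)
F = m·Δv/dt = (-3.0000, 2.9000, -1.3000)

F = (-3.0000, 2.9000, -1.3000)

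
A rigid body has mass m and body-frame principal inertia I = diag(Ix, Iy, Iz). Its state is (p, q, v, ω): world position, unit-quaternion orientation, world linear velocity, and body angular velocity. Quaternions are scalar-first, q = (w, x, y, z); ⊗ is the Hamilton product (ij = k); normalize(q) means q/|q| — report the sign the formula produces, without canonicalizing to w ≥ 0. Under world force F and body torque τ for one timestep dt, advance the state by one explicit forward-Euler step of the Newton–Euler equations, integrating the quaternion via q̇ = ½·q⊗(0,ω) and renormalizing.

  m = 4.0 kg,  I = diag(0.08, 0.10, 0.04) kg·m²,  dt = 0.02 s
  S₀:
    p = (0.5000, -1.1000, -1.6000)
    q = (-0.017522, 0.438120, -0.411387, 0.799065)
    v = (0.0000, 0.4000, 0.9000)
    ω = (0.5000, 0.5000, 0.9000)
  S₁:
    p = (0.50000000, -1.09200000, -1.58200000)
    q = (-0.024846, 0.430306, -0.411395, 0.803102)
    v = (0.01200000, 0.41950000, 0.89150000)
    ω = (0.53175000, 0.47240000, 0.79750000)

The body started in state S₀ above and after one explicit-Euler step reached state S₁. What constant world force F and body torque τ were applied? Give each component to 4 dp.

F = (2.4000, 3.9000, -1.7000)
τ = (0.1000, -0.1200, -0.2000)

Δv = v₁−v₀ = (0.01200000, 0.01950000, -0.00850000)
F = m·Δv/dt = (2.4000, 3.9000, -1.7000)
Δω = ω₁−ω₀ = (0.03175000, -0.02760000, -0.10250000)
τ = I·(Δω/dt) + ω₀×(Iω₀) = (0.1000, -0.1200, -0.2000)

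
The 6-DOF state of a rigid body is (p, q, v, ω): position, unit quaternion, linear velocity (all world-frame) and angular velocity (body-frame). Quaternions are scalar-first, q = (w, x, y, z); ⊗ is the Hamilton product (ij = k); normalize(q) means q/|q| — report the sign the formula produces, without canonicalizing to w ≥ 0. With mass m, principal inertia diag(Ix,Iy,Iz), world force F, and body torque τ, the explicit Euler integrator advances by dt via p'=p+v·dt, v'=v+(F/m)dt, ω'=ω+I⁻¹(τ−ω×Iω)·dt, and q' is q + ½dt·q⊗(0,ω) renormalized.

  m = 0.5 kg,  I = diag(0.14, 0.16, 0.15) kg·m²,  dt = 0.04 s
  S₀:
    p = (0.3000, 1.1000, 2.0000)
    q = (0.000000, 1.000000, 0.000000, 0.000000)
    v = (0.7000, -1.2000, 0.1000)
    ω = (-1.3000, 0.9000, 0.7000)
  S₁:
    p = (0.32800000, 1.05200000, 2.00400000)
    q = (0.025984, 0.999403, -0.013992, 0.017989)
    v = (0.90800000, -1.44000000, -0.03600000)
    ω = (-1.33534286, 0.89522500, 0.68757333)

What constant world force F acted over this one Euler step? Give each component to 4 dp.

F = (2.6000, -3.0000, -1.7000)

Δv = v₁−v₀ = (0.20800000, -0.24000000, -0.13600000)
applied force F = (2.6000, -3.0000, -1.7000)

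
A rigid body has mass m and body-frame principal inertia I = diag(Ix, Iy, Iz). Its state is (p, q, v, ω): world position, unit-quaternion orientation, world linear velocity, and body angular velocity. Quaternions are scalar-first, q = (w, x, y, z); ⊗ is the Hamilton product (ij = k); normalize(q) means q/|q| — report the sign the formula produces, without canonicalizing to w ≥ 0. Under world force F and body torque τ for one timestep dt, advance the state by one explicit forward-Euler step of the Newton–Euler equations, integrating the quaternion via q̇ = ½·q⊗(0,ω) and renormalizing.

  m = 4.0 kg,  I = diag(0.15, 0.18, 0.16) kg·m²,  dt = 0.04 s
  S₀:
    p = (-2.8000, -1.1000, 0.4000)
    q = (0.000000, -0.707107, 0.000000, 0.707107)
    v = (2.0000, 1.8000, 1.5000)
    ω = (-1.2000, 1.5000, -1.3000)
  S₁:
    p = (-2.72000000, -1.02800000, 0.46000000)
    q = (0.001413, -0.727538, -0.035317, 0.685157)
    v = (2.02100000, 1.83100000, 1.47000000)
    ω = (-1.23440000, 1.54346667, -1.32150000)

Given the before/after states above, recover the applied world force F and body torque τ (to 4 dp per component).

F = (2.1000, 3.1000, -3.0000)
τ = (-0.0900, 0.1800, -0.1400)

rate change Δω = (-0.03440000, 0.04346667, -0.02150000)
gyro term ω₀×Iω₀ = (0.0390, -0.0156, -0.0540)
applied torque τ = (-0.0900, 0.1800, -0.1400)
Δv = v₁−v₀ = (0.02100000, 0.03100000, -0.03000000)
F = m·Δv/dt = (2.1000, 3.1000, -3.0000)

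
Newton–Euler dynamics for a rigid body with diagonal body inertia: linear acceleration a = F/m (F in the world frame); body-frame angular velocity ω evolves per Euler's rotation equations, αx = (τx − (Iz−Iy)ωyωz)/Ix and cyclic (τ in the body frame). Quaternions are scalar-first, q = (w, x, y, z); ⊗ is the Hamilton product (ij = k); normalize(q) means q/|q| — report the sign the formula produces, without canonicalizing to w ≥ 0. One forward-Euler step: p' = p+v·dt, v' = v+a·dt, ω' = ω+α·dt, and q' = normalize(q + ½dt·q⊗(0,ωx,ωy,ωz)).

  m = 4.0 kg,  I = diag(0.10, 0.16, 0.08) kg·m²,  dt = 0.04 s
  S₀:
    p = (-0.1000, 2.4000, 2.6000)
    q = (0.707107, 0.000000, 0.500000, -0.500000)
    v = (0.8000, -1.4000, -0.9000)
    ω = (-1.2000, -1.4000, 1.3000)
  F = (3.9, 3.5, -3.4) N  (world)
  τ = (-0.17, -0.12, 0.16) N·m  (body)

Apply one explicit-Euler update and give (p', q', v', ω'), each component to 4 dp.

new position p' = (-0.0680, 2.3440, 2.5640)
v' = v + a·dt = (0.8390, -1.3650, -0.9340)
angular accel α = (-3.1560, -0.5550, 0.7400)
new body rate ω' = (-1.3262, -1.4222, 1.3296)
Hamilton product q⊗(0,ω) = (1.3500000, -0.8985284, -0.3899498, 1.5192391)
updated quaternion q' = (0.7334, -0.0180, 0.4917, -0.4691)

p' = (-0.0680, 2.3440, 2.5640)
q' = (0.7334, -0.0180, 0.4917, -0.4691)
v' = (0.8390, -1.3650, -0.9340)
ω' = (-1.3262, -1.4222, 1.3296)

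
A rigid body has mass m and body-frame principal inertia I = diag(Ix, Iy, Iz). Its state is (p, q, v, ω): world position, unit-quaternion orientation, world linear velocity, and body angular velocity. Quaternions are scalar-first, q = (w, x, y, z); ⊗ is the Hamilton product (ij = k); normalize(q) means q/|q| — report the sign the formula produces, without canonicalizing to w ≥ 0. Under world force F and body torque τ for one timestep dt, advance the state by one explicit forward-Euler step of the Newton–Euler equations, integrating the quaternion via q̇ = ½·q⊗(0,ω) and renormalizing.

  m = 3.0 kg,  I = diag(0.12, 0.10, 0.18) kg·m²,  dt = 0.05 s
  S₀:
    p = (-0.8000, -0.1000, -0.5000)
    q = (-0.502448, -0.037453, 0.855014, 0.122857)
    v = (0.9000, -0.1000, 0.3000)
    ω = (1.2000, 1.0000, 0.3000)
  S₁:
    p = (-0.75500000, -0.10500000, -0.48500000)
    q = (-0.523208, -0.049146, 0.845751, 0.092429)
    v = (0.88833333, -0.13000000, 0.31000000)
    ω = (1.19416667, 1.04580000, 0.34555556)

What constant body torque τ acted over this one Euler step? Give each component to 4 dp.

τ = (0.0100, 0.0700, 0.1400)

Δω = ω₁−ω₀ = (-0.00583333, 0.04580000, 0.04555556)
applied torque τ = (0.0100, 0.0700, 0.1400)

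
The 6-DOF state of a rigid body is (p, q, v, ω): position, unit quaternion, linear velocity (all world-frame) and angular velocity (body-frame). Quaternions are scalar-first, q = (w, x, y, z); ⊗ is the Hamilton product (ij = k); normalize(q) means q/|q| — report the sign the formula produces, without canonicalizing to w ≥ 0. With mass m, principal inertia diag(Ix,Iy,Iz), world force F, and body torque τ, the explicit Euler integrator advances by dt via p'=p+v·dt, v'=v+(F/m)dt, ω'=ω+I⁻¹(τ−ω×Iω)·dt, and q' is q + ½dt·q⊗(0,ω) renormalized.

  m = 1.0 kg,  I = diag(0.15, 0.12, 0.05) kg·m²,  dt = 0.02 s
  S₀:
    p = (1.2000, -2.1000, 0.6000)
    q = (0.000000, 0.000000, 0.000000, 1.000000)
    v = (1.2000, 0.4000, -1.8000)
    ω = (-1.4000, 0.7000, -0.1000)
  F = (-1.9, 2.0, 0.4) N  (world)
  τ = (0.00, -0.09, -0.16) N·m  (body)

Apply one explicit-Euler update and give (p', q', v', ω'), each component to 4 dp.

α = I⁻¹(τ − ω×Iω) = (-0.0327, -0.8667, -3.7880)
ω' = ω + α·dt = (-1.4007, 0.6827, -0.1758)
2q̇ = q⊗(0,ω) = (0.1000000, -0.7000000, -1.4000000, 0.0000000)
q + ½dt·q⊗(0,ω), renormalized = (0.0010, -0.0070, -0.0140, 0.9999)
p' = p + v·dt = (1.2240, -2.0920, 0.5640)
v' = v + a·dt = (1.1620, 0.4400, -1.7920)

p' = (1.2240, -2.0920, 0.5640)
q' = (0.0010, -0.0070, -0.0140, 0.9999)
v' = (1.1620, 0.4400, -1.7920)
ω' = (-1.4007, 0.6827, -0.1758)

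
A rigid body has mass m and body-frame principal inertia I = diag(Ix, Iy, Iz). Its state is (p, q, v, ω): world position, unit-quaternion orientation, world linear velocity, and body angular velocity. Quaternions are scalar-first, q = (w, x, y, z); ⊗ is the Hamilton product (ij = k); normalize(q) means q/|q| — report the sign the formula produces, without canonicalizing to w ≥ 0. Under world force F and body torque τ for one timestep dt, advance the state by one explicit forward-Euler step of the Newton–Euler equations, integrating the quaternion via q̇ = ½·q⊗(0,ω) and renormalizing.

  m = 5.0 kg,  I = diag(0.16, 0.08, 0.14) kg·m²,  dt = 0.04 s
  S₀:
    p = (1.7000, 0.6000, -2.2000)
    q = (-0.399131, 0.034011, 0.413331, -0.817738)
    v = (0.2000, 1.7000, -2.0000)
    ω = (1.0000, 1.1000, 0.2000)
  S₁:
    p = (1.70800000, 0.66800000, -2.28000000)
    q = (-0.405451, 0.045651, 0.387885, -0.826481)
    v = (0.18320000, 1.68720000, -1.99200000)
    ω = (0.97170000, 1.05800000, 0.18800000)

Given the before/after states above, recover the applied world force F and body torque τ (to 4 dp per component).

velocity change Δv = (-0.01680000, -0.01280000, 0.00800000)
m·(v₁−v₀)/dt = (-2.1000, -1.6000, 1.0000)
rate change Δω = (-0.02830000, -0.04200000, -0.01200000)
precession coupling = (0.0132, 0.0040, -0.0880)
τ = I·(Δω/dt) + ω₀×(Iω₀) = (-0.1000, -0.0800, -0.1300)

F = (-2.1000, -1.6000, 1.0000)
τ = (-0.1000, -0.0800, -0.1300)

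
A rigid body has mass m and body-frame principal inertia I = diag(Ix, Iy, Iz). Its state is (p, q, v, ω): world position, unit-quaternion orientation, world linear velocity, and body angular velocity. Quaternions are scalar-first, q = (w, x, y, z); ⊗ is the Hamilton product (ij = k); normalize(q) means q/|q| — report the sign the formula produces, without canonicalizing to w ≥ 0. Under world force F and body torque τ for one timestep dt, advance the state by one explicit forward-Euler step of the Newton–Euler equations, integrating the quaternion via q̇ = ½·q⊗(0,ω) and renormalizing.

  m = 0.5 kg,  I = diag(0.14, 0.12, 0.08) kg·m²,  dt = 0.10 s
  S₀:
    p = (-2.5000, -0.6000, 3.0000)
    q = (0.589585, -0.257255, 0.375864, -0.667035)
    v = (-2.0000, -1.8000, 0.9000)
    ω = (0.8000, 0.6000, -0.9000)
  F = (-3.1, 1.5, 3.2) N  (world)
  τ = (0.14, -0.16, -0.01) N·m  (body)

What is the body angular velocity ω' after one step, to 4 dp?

gyro term ω×Iω = (0.0216, -0.0432, -0.0096)
angular accel α = (0.8457, -0.9733, -0.0050)
new body rate ω' = (0.8846, 0.5027, -0.9005)

ω' = (0.8846, 0.5027, -0.9005)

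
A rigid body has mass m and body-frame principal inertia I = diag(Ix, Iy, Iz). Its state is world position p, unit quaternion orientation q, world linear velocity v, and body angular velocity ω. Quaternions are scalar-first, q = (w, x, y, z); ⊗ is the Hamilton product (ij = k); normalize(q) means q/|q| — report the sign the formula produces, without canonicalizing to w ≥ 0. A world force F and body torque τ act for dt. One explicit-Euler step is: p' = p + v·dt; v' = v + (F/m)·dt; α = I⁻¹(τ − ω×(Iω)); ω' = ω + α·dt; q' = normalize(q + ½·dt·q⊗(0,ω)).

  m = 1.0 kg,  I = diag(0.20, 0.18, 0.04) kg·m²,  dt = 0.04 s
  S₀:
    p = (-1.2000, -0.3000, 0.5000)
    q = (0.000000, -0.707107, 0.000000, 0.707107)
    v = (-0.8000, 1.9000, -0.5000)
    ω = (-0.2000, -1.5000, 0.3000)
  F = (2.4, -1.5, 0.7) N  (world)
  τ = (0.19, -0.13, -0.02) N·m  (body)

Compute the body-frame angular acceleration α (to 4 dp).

gyro term ω×Iω = (0.0630, -0.0096, -0.0060)
(τ − ω×Iω)/I = (0.6350, -0.6689, -0.3500)

α = (0.6350, -0.6689, -0.3500)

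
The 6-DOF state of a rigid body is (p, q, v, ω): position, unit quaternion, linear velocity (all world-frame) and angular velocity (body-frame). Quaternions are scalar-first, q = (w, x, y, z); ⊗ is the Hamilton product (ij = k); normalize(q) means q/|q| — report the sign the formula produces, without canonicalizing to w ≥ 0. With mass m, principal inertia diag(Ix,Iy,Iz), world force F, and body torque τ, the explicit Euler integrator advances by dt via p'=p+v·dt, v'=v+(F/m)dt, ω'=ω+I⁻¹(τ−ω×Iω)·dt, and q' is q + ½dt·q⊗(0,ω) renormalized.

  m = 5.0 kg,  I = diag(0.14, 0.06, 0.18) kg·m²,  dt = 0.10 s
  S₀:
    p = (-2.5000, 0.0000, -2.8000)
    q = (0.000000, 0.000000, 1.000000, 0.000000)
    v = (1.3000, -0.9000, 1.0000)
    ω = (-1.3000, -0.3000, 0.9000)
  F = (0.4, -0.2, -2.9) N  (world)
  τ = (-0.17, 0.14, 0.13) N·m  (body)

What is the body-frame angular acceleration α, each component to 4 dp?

α = (-0.9829, 1.5533, 0.8956)

precession coupling ω×(Iω) = (-0.0324, 0.0468, -0.0312)
(τ − ω×Iω)/I = (-0.9829, 1.5533, 0.8956)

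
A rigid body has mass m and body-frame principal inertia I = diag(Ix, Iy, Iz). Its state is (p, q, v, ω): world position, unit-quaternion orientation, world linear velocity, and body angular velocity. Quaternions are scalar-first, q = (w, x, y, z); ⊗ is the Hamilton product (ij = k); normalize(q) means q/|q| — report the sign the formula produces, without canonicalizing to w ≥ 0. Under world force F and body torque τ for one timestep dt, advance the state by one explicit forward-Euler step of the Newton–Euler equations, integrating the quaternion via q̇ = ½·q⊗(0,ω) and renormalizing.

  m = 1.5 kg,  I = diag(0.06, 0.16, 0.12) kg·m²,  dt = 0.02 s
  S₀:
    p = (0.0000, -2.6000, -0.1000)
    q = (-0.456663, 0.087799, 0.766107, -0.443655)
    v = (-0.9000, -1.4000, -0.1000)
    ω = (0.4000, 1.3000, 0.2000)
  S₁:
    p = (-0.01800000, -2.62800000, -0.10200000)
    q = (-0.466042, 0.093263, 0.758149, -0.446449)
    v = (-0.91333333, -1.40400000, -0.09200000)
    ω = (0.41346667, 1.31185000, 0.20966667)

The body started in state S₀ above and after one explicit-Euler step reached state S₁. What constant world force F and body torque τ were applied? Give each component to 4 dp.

F = (-1.0000, -0.3000, 0.6000)
τ = (0.0300, 0.0900, 0.1100)

velocity change Δv = (-0.01333333, -0.00400000, 0.00800000)
F = m·Δv/dt = (-1.0000, -0.3000, 0.6000)
Δω = ω₁−ω₀ = (0.01346667, 0.01185000, 0.00966667)
precession coupling = (-0.0104, -0.0048, 0.0520)
I·α + gyro = (0.0300, 0.0900, 0.1100)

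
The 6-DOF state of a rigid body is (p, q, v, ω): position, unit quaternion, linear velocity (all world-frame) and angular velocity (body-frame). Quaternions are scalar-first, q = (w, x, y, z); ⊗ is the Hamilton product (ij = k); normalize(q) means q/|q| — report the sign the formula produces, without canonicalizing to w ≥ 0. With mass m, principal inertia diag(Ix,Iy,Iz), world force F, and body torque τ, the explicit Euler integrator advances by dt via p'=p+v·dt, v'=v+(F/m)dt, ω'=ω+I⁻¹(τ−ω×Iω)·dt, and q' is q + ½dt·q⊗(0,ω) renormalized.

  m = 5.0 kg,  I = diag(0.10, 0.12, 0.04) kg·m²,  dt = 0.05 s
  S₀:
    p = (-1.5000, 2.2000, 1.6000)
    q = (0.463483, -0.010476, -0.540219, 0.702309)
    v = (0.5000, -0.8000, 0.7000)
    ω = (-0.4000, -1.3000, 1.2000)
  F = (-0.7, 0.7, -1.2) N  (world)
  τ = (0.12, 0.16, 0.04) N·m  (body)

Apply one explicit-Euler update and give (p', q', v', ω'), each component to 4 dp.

p' = (-1.4750, 2.1600, 1.6350)
q' = (0.4243, -0.0085, -0.5614, 0.7104)
v' = (0.4930, -0.7930, 0.6880)
ω' = (-0.4024, -1.2213, 1.2370)

precession coupling ω×(Iω) = (0.1248, -0.0288, 0.0104)
angular accel α = (-0.0480, 1.5733, 0.7400)
ω' = ω + α·dt = (-0.4024, -1.2213, 1.2370)
q⊗(0,ω) = (-1.5492459, 0.0793457, -0.8708803, 0.3537108)
updated quaternion q' = (0.4243, -0.0085, -0.5614, 0.7104)
a = F/m = (-0.1400, 0.1400, -0.2400)
p + v·dt = (-1.4750, 2.1600, 1.6350)
new velocity v' = (0.4930, -0.7930, 0.6880)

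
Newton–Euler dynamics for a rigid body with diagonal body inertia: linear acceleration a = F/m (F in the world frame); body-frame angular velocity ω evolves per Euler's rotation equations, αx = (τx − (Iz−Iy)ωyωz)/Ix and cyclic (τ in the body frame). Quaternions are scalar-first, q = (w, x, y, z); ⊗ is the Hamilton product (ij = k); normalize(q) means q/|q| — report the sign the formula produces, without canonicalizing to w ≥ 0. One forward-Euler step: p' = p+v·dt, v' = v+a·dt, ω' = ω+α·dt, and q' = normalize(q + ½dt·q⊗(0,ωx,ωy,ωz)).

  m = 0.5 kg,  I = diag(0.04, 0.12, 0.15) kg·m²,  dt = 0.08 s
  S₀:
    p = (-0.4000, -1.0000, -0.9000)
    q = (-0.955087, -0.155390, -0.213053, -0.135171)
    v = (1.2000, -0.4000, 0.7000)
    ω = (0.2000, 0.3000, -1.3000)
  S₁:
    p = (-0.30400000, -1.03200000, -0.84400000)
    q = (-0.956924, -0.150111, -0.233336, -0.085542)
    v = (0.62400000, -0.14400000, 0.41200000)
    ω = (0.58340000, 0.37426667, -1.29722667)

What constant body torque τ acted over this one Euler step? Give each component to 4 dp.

τ = (0.1800, 0.1400, 0.0100)

ω₁ − ω₀ = (0.38340000, 0.07426667, 0.00277333)
applied torque τ = (0.1800, 0.1400, 0.0100)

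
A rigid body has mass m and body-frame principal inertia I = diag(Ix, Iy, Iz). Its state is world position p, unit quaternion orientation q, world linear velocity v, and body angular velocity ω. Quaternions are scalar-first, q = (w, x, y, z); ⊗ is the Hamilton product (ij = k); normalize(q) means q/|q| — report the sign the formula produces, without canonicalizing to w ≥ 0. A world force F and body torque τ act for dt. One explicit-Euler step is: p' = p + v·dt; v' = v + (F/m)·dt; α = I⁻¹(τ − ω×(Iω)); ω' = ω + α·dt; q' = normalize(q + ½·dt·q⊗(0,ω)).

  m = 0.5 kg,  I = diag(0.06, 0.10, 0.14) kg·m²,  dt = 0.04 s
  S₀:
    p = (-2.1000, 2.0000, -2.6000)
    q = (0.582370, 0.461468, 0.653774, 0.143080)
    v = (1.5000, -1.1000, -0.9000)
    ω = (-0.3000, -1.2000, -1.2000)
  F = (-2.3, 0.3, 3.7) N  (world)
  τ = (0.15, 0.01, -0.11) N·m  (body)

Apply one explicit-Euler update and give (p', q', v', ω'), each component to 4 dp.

ω×(Iω) gyroscopic = (0.0576, -0.0288, 0.0144)
(τ − ω×Iω)/I = (1.5400, 0.3880, -0.8886)
ω' = ω + α·dt = (-0.2384, -1.1845, -1.2355)
2q̇ = q⊗(0,ω) = (1.0946652, -0.7875438, -0.1880064, -1.0564734)
q + ½dt·q⊗(0,ω), renormalized = (0.6039, 0.4455, 0.6496, 0.1219)
a = (-4.6000, 0.6000, 7.4000)
p + v·dt = (-2.0400, 1.9560, -2.6360)
new velocity v' = (1.3160, -1.0760, -0.6040)

p' = (-2.0400, 1.9560, -2.6360)
q' = (0.6039, 0.4455, 0.6496, 0.1219)
v' = (1.3160, -1.0760, -0.6040)
ω' = (-0.2384, -1.1845, -1.2355)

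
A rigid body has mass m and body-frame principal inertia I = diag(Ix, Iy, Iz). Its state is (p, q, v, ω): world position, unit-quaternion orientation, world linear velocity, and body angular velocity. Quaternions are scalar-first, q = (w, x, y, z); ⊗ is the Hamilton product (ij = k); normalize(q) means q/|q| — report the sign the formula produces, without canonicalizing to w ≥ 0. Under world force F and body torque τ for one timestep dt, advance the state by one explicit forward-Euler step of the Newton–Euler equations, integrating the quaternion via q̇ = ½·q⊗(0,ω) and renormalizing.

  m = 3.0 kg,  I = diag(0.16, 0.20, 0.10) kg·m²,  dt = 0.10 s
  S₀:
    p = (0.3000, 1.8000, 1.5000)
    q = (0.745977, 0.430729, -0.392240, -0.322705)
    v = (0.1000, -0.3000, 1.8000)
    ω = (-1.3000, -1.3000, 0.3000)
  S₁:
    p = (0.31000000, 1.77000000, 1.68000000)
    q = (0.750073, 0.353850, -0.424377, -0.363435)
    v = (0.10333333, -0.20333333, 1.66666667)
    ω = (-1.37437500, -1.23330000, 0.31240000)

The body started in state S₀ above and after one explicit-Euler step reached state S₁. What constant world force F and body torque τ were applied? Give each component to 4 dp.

Δω = ω₁−ω₀ = (-0.07437500, 0.06670000, 0.01240000)
ω₀×(Iω₀) = (0.0390, -0.0234, 0.0676)
I·α + gyro = (-0.0800, 0.1100, 0.0800)
velocity change Δv = (0.00333333, 0.09666667, -0.13333333)
m·(v₁−v₀)/dt = (0.1000, 2.9000, -4.0000)

F = (0.1000, 2.9000, -4.0000)
τ = (-0.0800, 0.1100, 0.0800)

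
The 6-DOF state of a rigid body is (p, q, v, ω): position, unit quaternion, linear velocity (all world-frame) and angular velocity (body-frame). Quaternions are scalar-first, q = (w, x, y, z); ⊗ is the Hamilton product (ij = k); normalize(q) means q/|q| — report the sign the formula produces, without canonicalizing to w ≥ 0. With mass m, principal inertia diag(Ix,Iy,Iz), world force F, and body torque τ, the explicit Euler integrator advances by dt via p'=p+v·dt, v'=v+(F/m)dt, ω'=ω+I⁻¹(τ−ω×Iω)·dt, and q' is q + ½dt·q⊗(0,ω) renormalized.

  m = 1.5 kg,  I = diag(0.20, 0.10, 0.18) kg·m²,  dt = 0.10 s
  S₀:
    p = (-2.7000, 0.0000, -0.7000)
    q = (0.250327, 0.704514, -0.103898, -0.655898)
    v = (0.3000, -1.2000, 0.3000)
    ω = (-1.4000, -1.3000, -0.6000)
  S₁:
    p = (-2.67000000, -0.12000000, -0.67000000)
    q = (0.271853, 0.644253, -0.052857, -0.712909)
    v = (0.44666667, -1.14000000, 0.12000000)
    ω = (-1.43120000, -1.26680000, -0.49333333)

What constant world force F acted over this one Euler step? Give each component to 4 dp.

velocity change Δv = (0.14666667, 0.06000000, -0.18000000)
F = m·Δv/dt = (2.2000, 0.9000, -2.7000)

F = (2.2000, 0.9000, -2.7000)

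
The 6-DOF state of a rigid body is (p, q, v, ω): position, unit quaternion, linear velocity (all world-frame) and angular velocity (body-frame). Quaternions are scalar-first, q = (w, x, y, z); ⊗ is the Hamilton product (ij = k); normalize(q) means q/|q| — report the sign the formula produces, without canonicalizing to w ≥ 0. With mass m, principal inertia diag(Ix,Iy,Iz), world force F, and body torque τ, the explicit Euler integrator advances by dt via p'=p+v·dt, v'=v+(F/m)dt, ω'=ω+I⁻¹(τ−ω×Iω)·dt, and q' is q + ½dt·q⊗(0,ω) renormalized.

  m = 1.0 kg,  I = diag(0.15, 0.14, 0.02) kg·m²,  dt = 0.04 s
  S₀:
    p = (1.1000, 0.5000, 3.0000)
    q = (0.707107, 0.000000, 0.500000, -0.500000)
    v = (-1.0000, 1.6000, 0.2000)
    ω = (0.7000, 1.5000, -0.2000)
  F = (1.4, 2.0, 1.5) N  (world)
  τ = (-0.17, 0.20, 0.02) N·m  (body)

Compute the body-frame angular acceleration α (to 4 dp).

gyro term ω×Iω = (0.0360, -0.0182, -0.0105)
(τ − ω×Iω)/I = (-1.3733, 1.5586, 1.5250)

α = (-1.3733, 1.5586, 1.5250)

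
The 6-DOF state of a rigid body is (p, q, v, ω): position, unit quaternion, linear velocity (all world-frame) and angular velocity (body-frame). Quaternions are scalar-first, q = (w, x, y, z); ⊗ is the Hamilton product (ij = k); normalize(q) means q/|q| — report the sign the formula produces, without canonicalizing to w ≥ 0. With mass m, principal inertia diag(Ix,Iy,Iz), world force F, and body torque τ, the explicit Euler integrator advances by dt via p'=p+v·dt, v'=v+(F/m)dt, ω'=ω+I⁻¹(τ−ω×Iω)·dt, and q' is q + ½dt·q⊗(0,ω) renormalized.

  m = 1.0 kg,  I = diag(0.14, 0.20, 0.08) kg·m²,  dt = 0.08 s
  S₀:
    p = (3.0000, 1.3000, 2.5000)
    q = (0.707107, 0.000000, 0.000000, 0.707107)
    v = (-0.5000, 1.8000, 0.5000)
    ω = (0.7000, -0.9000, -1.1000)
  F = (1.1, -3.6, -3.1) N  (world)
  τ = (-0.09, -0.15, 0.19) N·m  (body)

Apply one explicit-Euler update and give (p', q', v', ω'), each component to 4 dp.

p' = (2.9600, 1.4440, 2.5400)
q' = (0.7367, 0.0452, -0.0056, 0.6746)
v' = (-0.4120, 1.5120, 0.2520)
ω' = (0.7165, -0.9415, -0.8722)

gyro term ω×Iω = (-0.1188, -0.0462, -0.0378)
angular accel α = (0.2057, -0.5190, 2.8475)
ω + α·dt = (0.7165, -0.9415, -0.8722)
q⊗(0,ω) = (0.7778177, 1.1313712, -0.1414214, -0.7778177)
updated quaternion q' = (0.7367, 0.0452, -0.0056, 0.6746)
linear accel F/m = (1.1000, -3.6000, -3.1000)
new position p' = (2.9600, 1.4440, 2.5400)
new velocity v' = (-0.4120, 1.5120, 0.2520)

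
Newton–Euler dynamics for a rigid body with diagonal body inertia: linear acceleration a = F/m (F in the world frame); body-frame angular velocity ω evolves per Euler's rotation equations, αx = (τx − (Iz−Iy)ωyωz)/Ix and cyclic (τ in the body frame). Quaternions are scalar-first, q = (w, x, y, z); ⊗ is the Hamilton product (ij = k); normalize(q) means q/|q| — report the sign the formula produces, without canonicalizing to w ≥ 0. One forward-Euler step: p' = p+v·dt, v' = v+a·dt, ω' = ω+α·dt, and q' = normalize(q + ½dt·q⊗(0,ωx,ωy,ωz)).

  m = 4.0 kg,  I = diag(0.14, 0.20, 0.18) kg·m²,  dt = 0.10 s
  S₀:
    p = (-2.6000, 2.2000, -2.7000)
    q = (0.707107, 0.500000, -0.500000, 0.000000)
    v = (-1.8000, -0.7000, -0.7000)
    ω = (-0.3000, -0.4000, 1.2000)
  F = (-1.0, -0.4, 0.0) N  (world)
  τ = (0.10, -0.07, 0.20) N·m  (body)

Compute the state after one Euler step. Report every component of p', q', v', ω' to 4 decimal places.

p' = (-2.7800, 2.1300, -2.7700)
q' = (0.7031, 0.4584, -0.5430, 0.0249)
v' = (-1.8250, -0.7100, -0.7000)
ω' = (-0.2354, -0.4422, 1.3071)

(τ − ω×Iω)/I = (0.6457, -0.4220, 1.0711)
ω + α·dt = (-0.2354, -0.4422, 1.3071)
Hamilton product q⊗(0,ω) = (-0.0500000, -0.8121321, -0.8828428, 0.4985284)
q + ½dt·q⊗(0,ω), renormalized = (0.7031, 0.4584, -0.5430, 0.0249)
linear accel F/m = (-0.2500, -0.1000, 0.0000)
p + v·dt = (-2.7800, 2.1300, -2.7700)
v + (F/m)dt = (-1.8250, -0.7100, -0.7000)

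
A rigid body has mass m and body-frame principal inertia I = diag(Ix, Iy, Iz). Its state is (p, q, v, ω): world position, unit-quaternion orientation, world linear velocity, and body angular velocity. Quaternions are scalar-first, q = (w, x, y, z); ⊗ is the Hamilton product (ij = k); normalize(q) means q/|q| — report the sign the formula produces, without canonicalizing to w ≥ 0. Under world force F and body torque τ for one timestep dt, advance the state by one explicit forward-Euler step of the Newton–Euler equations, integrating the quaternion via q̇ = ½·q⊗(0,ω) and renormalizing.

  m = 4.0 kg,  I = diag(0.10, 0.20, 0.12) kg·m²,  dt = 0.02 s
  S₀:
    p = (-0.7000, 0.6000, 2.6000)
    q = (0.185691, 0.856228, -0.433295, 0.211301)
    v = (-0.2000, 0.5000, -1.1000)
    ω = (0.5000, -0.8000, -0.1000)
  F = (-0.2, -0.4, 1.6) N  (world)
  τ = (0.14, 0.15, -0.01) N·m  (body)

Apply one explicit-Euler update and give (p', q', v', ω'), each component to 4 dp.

ω×(Iω) gyroscopic = (-0.0064, 0.0010, -0.0400)
α = I⁻¹(τ − ω×Iω) = (1.4640, 0.7450, 0.2500)
new body rate ω' = (0.5293, -0.7851, -0.0950)
q⊗(0,ω) = (-0.7536199, 0.3052158, 0.0427205, -0.4869040)
q' = normalize(q + ½dt·q⊗(0,ω)) = (0.1781, 0.8592, -0.4328, 0.2064)
a = F/m = (-0.0500, -0.1000, 0.4000)
p + v·dt = (-0.7040, 0.6100, 2.5780)
new velocity v' = (-0.2010, 0.4980, -1.0920)

p' = (-0.7040, 0.6100, 2.5780)
q' = (0.1781, 0.8592, -0.4328, 0.2064)
v' = (-0.2010, 0.4980, -1.0920)
ω' = (0.5293, -0.7851, -0.0950)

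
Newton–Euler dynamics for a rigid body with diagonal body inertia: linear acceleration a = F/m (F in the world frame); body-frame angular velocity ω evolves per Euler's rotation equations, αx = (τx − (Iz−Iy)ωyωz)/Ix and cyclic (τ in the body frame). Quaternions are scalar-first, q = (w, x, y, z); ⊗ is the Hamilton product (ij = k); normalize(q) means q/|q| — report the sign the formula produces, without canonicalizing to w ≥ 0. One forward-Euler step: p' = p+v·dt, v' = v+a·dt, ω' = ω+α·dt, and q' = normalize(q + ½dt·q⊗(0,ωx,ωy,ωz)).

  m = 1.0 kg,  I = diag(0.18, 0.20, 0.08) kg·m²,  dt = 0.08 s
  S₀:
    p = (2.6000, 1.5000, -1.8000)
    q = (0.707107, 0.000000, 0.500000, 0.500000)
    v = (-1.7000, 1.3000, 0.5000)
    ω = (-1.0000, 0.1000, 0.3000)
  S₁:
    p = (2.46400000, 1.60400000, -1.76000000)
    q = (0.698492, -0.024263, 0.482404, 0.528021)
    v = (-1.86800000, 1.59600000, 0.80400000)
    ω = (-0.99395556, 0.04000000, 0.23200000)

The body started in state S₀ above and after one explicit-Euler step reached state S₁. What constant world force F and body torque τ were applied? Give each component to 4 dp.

Δv = v₁−v₀ = (-0.16800000, 0.29600000, 0.30400000)
m·(v₁−v₀)/dt = (-2.1000, 3.7000, 3.8000)
rate change Δω = (0.00604444, -0.06000000, -0.06800000)
applied torque τ = (0.0100, -0.1800, -0.0700)

F = (-2.1000, 3.7000, 3.8000)
τ = (0.0100, -0.1800, -0.0700)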